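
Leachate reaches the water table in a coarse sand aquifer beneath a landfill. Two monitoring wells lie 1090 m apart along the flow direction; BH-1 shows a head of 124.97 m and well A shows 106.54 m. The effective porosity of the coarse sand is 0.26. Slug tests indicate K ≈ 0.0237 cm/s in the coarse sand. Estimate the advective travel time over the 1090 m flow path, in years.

2.24

Convert K: 0.0237 cm/s × 864 = 20.48 m/day.
Hydraulic gradient i = (124.97 − 106.54) / 1090 = 18.43 / 1090 = 0.01691.
Darcy flux q = K · i = 20.48 × 0.01691 = 0.3462 m/day.
Seepage velocity v = q / n_e = 0.3462 / 0.26 = 1.332 m/day.
Travel time t = L / v = 1090 / 1.332 = 818.5 days = 2.241 years.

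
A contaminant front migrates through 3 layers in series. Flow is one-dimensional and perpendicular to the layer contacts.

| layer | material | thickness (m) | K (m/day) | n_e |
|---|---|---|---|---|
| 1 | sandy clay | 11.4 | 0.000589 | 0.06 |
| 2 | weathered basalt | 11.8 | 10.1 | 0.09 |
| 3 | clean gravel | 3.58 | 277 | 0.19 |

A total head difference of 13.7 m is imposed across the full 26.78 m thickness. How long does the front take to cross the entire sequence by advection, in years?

With flow normal to the layers, continuity requires the same specific discharge q through every layer.
Σ(b_i/K_i) = 11.4/0.000589 + 11.8/10.1 + 3.58/277 = 19356 d.
q = Δh / Σ(b_i/K_i) = 13.7 / 19356 = 0.0007078 m/day.
In each layer the seepage velocity is v_i = q/n_i, so the layer transit time is t_i = b_i·n_i / q:
  layer 1 (sandy clay): t_1 = 11.4 × 0.06 / 0.0007078 = 966.4 d
  layer 2 (weathered basalt): t_2 = 11.8 × 0.09 / 0.0007078 = 1500 d
  layer 3 (clean gravel): t_3 = 3.58 × 0.19 / 0.0007078 = 961.0 d
Total t = Σ t_i = 3428 days = 9.385 years.

9.38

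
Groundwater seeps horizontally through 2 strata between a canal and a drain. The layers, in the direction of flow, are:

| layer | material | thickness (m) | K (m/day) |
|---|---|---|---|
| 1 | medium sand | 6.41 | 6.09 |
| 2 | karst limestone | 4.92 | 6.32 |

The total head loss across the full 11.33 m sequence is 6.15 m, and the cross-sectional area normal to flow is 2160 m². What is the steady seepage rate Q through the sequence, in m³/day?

Flow is perpendicular to layering, so the layers act in series and the equivalent K is the thickness-weighted harmonic mean.
Total thickness L = 6.41 + 4.92 = 11.33 m.
Σ(b_i/K_i) = 6.41/6.09 + 4.92/6.32 = 1.831 d.
K_eq = L / Σ(b_i/K_i) = 11.33 / 1.831 = 6.188 m/day.
Q = K_eq · A · (Δh/L) = 6.188 × 2160 × (6.15/11.33) = 7255 m³/day.

7250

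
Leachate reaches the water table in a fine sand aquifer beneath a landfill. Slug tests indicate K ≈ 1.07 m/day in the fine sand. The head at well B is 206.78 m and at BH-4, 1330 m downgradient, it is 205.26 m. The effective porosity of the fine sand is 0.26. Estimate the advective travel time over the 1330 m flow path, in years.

774

Hydraulic gradient i = (206.78 − 205.26) / 1330 = 1.52 / 1330 = 0.001143.
Darcy flux q = K · i = 1.070 × 0.001143 = 0.001223 m/day.
Seepage velocity v = q / n_e = 0.001223 / 0.26 = 0.004703 m/day.
Travel time t = L / v = 1330 / 0.004703 = 2.828e+05 days = 774.2 years.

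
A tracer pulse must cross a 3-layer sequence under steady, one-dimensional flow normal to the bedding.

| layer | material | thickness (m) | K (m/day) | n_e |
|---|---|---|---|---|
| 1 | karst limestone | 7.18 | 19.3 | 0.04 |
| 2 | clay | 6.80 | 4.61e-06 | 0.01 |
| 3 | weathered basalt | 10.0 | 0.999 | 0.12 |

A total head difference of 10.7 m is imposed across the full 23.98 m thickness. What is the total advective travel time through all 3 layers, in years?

With flow normal to the layers, continuity requires the same specific discharge q through every layer.
Σ(b_i/K_i) = 7.18/19.3 + 6.80/4.61e-06 + 10.0/0.999 = 1.475e+06 d.
q = Δh / Σ(b_i/K_i) = 10.7 / 1.475e+06 = 7.254e-06 m/day.
In each layer the seepage velocity is v_i = q/n_i, so the layer transit time is t_i = b_i·n_i / q:
  layer 1 (karst limestone): t_1 = 7.18 × 0.04 / 7.254e-06 = 39592 d
  layer 2 (clay): t_2 = 6.80 × 0.01 / 7.254e-06 = 9374 d
  layer 3 (weathered basalt): t_3 = 10.0 × 0.12 / 7.254e-06 = 1.654e+05 d
Total t = Σ t_i = 2.144e+05 days = 587.0 years.

587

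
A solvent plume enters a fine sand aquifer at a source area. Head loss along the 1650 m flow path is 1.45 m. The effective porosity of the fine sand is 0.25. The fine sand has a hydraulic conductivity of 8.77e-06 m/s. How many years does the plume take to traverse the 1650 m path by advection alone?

1700

Convert K: 8.77e-06 m/s × 86400 = 0.7577 m/day.
Hydraulic gradient i = Δh / L = 1.45 / 1650 = 0.0008788.
Darcy flux q = K · i = 0.7577 × 0.0008788 = 0.0006659 m/day.
Seepage velocity v = q / n_e = 0.0006659 / 0.25 = 0.002664 m/day.
Travel time t = L / v = 1650 / 0.002664 = 6.195e+05 days = 1696 years.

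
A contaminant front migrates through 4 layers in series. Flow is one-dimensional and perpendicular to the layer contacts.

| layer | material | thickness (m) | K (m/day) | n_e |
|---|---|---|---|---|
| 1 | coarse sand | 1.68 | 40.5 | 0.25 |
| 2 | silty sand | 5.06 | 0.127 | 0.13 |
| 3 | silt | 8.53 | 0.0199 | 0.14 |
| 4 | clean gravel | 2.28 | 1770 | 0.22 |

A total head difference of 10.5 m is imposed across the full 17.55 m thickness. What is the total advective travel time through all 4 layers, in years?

With flow normal to the layers, continuity requires the same specific discharge q through every layer.
Σ(b_i/K_i) = 1.68/40.5 + 5.06/0.127 + 8.53/0.0199 + 2.28/1770 = 468.5 d.
q = Δh / Σ(b_i/K_i) = 10.5 / 468.5 = 0.02241 m/day.
In each layer the seepage velocity is v_i = q/n_i, so the layer transit time is t_i = b_i·n_i / q:
  layer 1 (coarse sand): t_1 = 1.68 × 0.25 / 0.02241 = 18.74 d
  layer 2 (silty sand): t_2 = 5.06 × 0.13 / 0.02241 = 29.35 d
  layer 3 (silt): t_3 = 8.53 × 0.14 / 0.02241 = 53.29 d
  layer 4 (clean gravel): t_4 = 2.28 × 0.22 / 0.02241 = 22.38 d
Total t = Σ t_i = 123.8 days = 0.3388 years.

0.339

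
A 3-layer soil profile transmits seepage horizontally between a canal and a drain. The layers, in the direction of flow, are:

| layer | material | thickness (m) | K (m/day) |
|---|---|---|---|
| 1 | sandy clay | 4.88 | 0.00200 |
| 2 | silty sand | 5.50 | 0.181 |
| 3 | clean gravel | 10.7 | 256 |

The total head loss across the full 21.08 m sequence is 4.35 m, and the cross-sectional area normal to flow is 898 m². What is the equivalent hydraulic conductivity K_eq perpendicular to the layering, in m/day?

0.00853

Flow is perpendicular to layering, so the layers act in series and the equivalent K is the thickness-weighted harmonic mean.
Total thickness L = 4.88 + 5.50 + 10.7 = 21.08 m.
Σ(b_i/K_i) = 4.88/0.00200 + 5.50/0.181 + 10.7/256 = 2470 d.
K_eq = L / Σ(b_i/K_i) = 21.08 / 2470 = 0.008533 m/day.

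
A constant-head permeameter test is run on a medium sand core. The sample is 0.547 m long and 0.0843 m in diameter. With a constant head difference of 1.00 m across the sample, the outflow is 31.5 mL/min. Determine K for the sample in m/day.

4.45

Cross-sectional area A = π·(d/2)² = π × (0.0843/2)² = 0.005581 m².
Convert discharge: 31.5 mL/min = 5.250e-07 m³/s.
Darcy's law rearranged: K = Q·L / (A·Δh) = 5.250e-07 × 0.547 / (0.005581 × 1.00) = 5.145e-05 m/s = 4.445 m/day.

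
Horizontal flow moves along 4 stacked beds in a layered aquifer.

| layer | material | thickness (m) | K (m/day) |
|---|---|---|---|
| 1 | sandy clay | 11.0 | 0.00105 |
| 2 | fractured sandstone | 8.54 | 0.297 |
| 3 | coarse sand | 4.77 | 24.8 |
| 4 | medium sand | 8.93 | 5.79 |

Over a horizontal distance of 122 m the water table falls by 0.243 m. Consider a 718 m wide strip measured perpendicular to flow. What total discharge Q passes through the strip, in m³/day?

247

Flow is parallel to layering, so each bed carries its own Darcy discharge and the transmissivities add.
Σ(K_i·b_i) = 0.00105×11.0 + 0.297×8.54 + 24.8×4.77 + 5.79×8.93 = 172.5 m²/day.
Hydraulic gradient i = Δh / L = 0.243 / 122 = 0.001992.
Q = Σ(K_i·b_i) · W · i = 172.5 × 718 × 0.001992 = 246.8 m³/day.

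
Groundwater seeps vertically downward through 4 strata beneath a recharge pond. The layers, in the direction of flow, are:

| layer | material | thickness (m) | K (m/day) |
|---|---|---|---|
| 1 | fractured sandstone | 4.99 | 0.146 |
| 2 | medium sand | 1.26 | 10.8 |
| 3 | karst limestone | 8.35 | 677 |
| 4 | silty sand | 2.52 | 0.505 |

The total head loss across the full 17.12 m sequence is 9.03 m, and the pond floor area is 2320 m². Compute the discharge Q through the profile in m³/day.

Flow is perpendicular to layering, so the layers act in series and the equivalent K is the thickness-weighted harmonic mean.
Total thickness L = 4.99 + 1.26 + 8.35 + 2.52 = 17.12 m.
Σ(b_i/K_i) = 4.99/0.146 + 1.26/10.8 + 8.35/677 + 2.52/0.505 = 39.30 d.
K_eq = L / Σ(b_i/K_i) = 17.12 / 39.30 = 0.4357 m/day.
Q = K_eq · A · (Δh/L) = 0.4357 × 2320 × (9.03/17.12) = 533.1 m³/day.

533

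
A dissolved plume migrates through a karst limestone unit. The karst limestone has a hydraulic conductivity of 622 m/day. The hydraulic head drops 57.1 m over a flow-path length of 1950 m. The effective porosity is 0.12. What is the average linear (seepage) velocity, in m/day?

152

Hydraulic gradient i = Δh / L = 57.1 / 1950 = 0.02928.
Darcy flux q = K · i = 622.0 × 0.02928 = 18.21 m/day.
Seepage velocity v = q / n_e = 18.21 / 0.12 = 151.8 m/day.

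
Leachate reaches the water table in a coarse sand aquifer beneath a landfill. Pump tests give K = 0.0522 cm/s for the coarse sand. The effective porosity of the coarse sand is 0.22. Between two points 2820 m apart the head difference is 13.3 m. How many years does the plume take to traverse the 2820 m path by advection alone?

7.99

Convert K: 0.0522 cm/s × 864 = 45.10 m/day.
Hydraulic gradient i = Δh / L = 13.3 / 2820 = 0.004716.
Darcy flux q = K · i = 45.10 × 0.004716 = 0.2127 m/day.
Seepage velocity v = q / n_e = 0.2127 / 0.22 = 0.9669 m/day.
Travel time t = L / v = 2820 / 0.9669 = 2917 days = 7.985 years.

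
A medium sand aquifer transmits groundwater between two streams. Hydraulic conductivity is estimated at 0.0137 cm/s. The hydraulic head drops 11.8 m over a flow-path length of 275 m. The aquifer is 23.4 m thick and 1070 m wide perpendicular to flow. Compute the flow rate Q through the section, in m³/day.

12700

Convert K: 0.0137 cm/s × 864 = 11.84 m/day.
Cross-sectional area A = 1070 × 23.4 = 25038 m².
Hydraulic gradient i = Δh / L = 11.8 / 275 = 0.04291.
Darcy's law: Q = K · A · i = 11.84 × 25038 × 0.04291 = 12717 m³/day.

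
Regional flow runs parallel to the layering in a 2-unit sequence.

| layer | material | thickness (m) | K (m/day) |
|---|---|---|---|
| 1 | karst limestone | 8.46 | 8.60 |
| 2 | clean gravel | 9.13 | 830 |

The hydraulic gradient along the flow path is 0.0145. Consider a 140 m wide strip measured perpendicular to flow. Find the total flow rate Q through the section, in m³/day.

Flow is parallel to layering, so each bed carries its own Darcy discharge and the transmissivities add.
Σ(K_i·b_i) = 8.60×8.46 + 830×9.13 = 7651 m²/day.
Hydraulic gradient i = 0.0145.
Q = Σ(K_i·b_i) · W · i = 7651 × 140 × 0.01450 = 15531 m³/day.

15500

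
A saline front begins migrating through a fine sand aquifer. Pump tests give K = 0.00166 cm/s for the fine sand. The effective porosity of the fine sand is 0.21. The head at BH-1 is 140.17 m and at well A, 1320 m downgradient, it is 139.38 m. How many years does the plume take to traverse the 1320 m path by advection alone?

Convert K: 0.00166 cm/s × 864 = 1.434 m/day.
Hydraulic gradient i = (140.17 − 139.38) / 1320 = 0.79 / 1320 = 0.0005985.
Darcy flux q = K · i = 1.434 × 0.0005985 = 0.0008584 m/day.
Seepage velocity v = q / n_e = 0.0008584 / 0.21 = 0.004087 m/day.
Travel time t = L / v = 1320 / 0.004087 = 3.229e+05 days = 884.2 years.

884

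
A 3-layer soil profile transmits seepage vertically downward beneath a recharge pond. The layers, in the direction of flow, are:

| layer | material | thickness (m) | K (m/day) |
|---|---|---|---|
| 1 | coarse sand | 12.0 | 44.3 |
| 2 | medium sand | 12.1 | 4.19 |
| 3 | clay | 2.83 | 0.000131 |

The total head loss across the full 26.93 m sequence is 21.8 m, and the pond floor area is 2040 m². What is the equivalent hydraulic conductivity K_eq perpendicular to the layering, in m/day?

0.00125

Flow is perpendicular to layering, so the layers act in series and the equivalent K is the thickness-weighted harmonic mean.
Total thickness L = 12.0 + 12.1 + 2.83 = 26.93 m.
Σ(b_i/K_i) = 12.0/44.3 + 12.1/4.19 + 2.83/0.000131 = 21606 d.
K_eq = L / Σ(b_i/K_i) = 26.93 / 21606 = 0.001246 m/day.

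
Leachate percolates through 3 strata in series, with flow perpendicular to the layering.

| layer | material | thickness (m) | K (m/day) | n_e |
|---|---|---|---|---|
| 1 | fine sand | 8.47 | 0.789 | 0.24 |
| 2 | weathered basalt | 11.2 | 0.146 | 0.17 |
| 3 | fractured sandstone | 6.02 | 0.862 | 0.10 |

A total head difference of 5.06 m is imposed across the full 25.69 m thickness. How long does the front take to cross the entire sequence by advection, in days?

84.7

With flow normal to the layers, continuity requires the same specific discharge q through every layer.
Σ(b_i/K_i) = 8.47/0.789 + 11.2/0.146 + 6.02/0.862 = 94.43 d.
q = Δh / Σ(b_i/K_i) = 5.06 / 94.43 = 0.05358 m/day.
In each layer the seepage velocity is v_i = q/n_i, so the layer transit time is t_i = b_i·n_i / q:
  layer 1 (fine sand): t_1 = 8.47 × 0.24 / 0.05358 = 37.94 d
  layer 2 (weathered basalt): t_2 = 11.2 × 0.17 / 0.05358 = 35.53 d
  layer 3 (fractured sandstone): t_3 = 6.02 × 0.10 / 0.05358 = 11.23 d
Total t = Σ t_i = 84.70 days.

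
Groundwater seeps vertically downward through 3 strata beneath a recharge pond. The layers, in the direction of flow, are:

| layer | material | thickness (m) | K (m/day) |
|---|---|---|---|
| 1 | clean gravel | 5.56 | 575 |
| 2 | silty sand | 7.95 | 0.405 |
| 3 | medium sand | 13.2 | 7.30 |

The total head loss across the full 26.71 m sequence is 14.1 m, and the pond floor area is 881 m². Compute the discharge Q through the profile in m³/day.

579

Flow is perpendicular to layering, so the layers act in series and the equivalent K is the thickness-weighted harmonic mean.
Total thickness L = 5.56 + 7.95 + 13.2 = 26.71 m.
Σ(b_i/K_i) = 5.56/575 + 7.95/0.405 + 13.2/7.30 = 21.45 d.
K_eq = L / Σ(b_i/K_i) = 26.71 / 21.45 = 1.245 m/day.
Q = K_eq · A · (Δh/L) = 1.245 × 881 × (14.1/26.71) = 579.2 m³/day.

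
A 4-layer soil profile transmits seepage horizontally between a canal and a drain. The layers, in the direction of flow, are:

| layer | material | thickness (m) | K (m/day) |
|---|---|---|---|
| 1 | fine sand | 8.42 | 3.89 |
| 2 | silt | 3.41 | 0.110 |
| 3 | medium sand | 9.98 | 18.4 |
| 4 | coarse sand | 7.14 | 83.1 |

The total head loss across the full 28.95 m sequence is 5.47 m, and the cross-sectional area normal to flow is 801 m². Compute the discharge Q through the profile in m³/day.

Flow is perpendicular to layering, so the layers act in series and the equivalent K is the thickness-weighted harmonic mean.
Total thickness L = 8.42 + 3.41 + 9.98 + 7.14 = 28.95 m.
Σ(b_i/K_i) = 8.42/3.89 + 3.41/0.110 + 9.98/18.4 + 7.14/83.1 = 33.79 d.
K_eq = L / Σ(b_i/K_i) = 28.95 / 33.79 = 0.8567 m/day.
Q = K_eq · A · (Δh/L) = 0.8567 × 801 × (5.47/28.95) = 129.7 m³/day.

130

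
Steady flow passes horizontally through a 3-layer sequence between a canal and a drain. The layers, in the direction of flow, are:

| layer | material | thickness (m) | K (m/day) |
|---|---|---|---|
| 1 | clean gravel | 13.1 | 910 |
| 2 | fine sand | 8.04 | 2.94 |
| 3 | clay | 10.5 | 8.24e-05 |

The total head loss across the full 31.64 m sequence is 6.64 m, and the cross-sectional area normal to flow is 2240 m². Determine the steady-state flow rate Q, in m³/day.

Flow is perpendicular to layering, so the layers act in series and the equivalent K is the thickness-weighted harmonic mean.
Total thickness L = 13.1 + 8.04 + 10.5 = 31.64 m.
Σ(b_i/K_i) = 13.1/910 + 8.04/2.94 + 10.5/8.24e-05 = 1.274e+05 d.
K_eq = L / Σ(b_i/K_i) = 31.64 / 1.274e+05 = 0.0002483 m/day.
Q = K_eq · A · (Δh/L) = 0.0002483 × 2240 × (6.64/31.64) = 0.1167 m³/day.

0.117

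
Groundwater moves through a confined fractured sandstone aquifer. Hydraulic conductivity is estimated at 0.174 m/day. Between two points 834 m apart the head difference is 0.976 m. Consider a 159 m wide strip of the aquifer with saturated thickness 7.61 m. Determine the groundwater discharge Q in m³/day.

0.246

Cross-sectional area A = 159 × 7.61 = 1210 m².
Hydraulic gradient i = Δh / L = 0.976 / 834 = 0.001170.
Darcy's law: Q = K · A · i = 0.1740 × 1210 × 0.001170 = 0.2464 m³/day.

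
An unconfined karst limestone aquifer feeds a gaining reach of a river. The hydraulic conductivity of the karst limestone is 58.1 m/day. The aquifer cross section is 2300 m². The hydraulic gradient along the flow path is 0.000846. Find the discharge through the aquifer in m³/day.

Hydraulic gradient i = 0.000846.
Darcy's law: Q = K · A · i = 58.10 × 2300 × 0.0008460 = 113.1 m³/day.

113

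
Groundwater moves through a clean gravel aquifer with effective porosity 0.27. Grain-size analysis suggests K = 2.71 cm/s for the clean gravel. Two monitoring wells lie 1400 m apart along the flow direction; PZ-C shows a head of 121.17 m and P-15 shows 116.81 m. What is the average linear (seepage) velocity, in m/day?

27.0

Convert K: 2.71 cm/s × 864 = 2341 m/day.
Hydraulic gradient i = (121.17 − 116.81) / 1400 = 4.36 / 1400 = 0.003114.
Darcy flux q = K · i = 2341 × 0.003114 = 7.292 m/day.
Seepage velocity v = q / n_e = 7.292 / 0.27 = 27.01 m/day.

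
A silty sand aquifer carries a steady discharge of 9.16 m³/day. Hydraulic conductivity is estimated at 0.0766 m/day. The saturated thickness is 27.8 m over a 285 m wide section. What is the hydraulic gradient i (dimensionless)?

Cross-sectional area A = 285 × 27.8 = 7923 m².
From Q = K·A·i, i = Q / (K·A) = 9.16 / (0.07660 × 7923) = 0.01509.

0.0151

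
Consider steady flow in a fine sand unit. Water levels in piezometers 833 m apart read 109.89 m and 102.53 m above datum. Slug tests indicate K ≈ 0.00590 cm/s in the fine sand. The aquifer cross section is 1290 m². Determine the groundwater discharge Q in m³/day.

Convert K: 0.00590 cm/s × 864 = 5.098 m/day.
Hydraulic gradient i = (109.89 − 102.53) / 833 = 7.36 / 833 = 0.008836.
Darcy's law: Q = K · A · i = 5.098 × 1290 × 0.008836 = 58.10 m³/day.

58.1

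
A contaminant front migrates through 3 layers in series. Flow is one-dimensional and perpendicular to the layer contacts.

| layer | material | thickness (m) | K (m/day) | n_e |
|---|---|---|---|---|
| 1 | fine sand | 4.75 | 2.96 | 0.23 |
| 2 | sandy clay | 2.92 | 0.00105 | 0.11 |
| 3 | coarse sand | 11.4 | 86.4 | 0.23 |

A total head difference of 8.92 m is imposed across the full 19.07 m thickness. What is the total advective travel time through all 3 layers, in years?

3.45

With flow normal to the layers, continuity requires the same specific discharge q through every layer.
Σ(b_i/K_i) = 4.75/2.96 + 2.92/0.00105 + 11.4/86.4 = 2783 d.
q = Δh / Σ(b_i/K_i) = 8.92 / 2783 = 0.003206 m/day.
In each layer the seepage velocity is v_i = q/n_i, so the layer transit time is t_i = b_i·n_i / q:
  layer 1 (fine sand): t_1 = 4.75 × 0.23 / 0.003206 = 340.8 d
  layer 2 (sandy clay): t_2 = 2.92 × 0.11 / 0.003206 = 100.2 d
  layer 3 (coarse sand): t_3 = 11.4 × 0.23 / 0.003206 = 818.0 d
Total t = Σ t_i = 1259 days = 3.447 years.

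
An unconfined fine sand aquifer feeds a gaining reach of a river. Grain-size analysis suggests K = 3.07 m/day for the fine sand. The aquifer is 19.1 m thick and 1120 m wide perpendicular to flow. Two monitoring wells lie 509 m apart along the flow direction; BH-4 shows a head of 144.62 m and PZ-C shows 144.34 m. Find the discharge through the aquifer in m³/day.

Cross-sectional area A = 1120 × 19.1 = 21392 m².
Hydraulic gradient i = (144.62 − 144.34) / 509 = 0.28 / 509 = 0.0005501.
Darcy's law: Q = K · A · i = 3.070 × 21392 × 0.0005501 = 36.13 m³/day.

36.1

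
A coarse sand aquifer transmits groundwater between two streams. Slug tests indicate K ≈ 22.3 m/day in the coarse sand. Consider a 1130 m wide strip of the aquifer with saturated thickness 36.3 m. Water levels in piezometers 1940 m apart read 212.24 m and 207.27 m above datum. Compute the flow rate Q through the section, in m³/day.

2340

Cross-sectional area A = 1130 × 36.3 = 41019 m².
Hydraulic gradient i = (212.24 − 207.27) / 1940 = 4.97 / 1940 = 0.002562.
Darcy's law: Q = K · A · i = 22.30 × 41019 × 0.002562 = 2343 m³/day.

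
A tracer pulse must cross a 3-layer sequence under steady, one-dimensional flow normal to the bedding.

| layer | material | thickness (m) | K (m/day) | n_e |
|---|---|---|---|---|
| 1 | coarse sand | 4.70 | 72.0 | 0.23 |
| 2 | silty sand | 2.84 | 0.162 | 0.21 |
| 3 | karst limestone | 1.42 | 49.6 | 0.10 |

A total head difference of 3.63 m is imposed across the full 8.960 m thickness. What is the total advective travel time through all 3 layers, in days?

With flow normal to the layers, continuity requires the same specific discharge q through every layer.
Σ(b_i/K_i) = 4.70/72.0 + 2.84/0.162 + 1.42/49.6 = 17.62 d.
q = Δh / Σ(b_i/K_i) = 3.63 / 17.62 = 0.2060 m/day.
In each layer the seepage velocity is v_i = q/n_i, so the layer transit time is t_i = b_i·n_i / q:
  layer 1 (coarse sand): t_1 = 4.70 × 0.23 / 0.2060 = 5.249 d
  layer 2 (silty sand): t_2 = 2.84 × 0.21 / 0.2060 = 2.896 d
  layer 3 (karst limestone): t_3 = 1.42 × 0.10 / 0.2060 = 0.6895 d
Total t = Σ t_i = 8.834 days.

8.83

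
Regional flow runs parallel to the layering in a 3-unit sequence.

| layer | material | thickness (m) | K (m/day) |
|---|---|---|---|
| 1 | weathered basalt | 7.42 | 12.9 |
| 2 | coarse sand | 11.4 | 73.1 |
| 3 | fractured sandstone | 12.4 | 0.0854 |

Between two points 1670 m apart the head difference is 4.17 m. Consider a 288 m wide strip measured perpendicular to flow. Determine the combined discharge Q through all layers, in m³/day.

Flow is parallel to layering, so each bed carries its own Darcy discharge and the transmissivities add.
Σ(K_i·b_i) = 12.9×7.42 + 73.1×11.4 + 0.0854×12.4 = 930.1 m²/day.
Hydraulic gradient i = Δh / L = 4.17 / 1670 = 0.002497.
Q = Σ(K_i·b_i) · W · i = 930.1 × 288 × 0.002497 = 668.9 m³/day.

669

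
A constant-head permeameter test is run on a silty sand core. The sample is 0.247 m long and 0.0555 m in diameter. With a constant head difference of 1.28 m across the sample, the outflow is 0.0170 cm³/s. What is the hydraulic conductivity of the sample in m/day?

Cross-sectional area A = π·(d/2)² = π × (0.0555/2)² = 0.002419 m².
Convert discharge: 0.0170 cm³/s = 1.700e-08 m³/s.
Darcy's law rearranged: K = Q·L / (A·Δh) = 1.700e-08 × 0.247 / (0.002419 × 1.28) = 1.356e-06 m/s = 0.1172 m/day.

0.117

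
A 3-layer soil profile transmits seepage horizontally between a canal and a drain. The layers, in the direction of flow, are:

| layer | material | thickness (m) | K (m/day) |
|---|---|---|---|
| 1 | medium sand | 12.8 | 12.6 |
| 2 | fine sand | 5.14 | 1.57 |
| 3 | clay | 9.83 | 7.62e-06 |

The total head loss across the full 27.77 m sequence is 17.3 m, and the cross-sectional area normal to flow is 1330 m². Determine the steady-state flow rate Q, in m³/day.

Flow is perpendicular to layering, so the layers act in series and the equivalent K is the thickness-weighted harmonic mean.
Total thickness L = 12.8 + 5.14 + 9.83 = 27.77 m.
Σ(b_i/K_i) = 12.8/12.6 + 5.14/1.57 + 9.83/7.62e-06 = 1.290e+06 d.
K_eq = L / Σ(b_i/K_i) = 27.77 / 1.290e+06 = 2.153e-05 m/day.
Q = K_eq · A · (Δh/L) = 2.153e-05 × 1330 × (17.3/27.77) = 0.01784 m³/day.

0.0178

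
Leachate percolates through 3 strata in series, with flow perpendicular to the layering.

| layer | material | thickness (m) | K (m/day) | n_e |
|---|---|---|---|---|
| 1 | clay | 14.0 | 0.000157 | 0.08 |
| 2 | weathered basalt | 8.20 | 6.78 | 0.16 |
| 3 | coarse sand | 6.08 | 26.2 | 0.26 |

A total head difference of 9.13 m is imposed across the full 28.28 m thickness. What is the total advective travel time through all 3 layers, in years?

107

With flow normal to the layers, continuity requires the same specific discharge q through every layer.
Σ(b_i/K_i) = 14.0/0.000157 + 8.20/6.78 + 6.08/26.2 = 89173 d.
q = Δh / Σ(b_i/K_i) = 9.13 / 89173 = 0.0001024 m/day.
In each layer the seepage velocity is v_i = q/n_i, so the layer transit time is t_i = b_i·n_i / q:
  layer 1 (clay): t_1 = 14.0 × 0.08 / 0.0001024 = 10939 d
  layer 2 (weathered basalt): t_2 = 8.20 × 0.16 / 0.0001024 = 12814 d
  layer 3 (coarse sand): t_3 = 6.08 × 0.26 / 0.0001024 = 15440 d
Total t = Σ t_i = 39193 days = 107.3 years.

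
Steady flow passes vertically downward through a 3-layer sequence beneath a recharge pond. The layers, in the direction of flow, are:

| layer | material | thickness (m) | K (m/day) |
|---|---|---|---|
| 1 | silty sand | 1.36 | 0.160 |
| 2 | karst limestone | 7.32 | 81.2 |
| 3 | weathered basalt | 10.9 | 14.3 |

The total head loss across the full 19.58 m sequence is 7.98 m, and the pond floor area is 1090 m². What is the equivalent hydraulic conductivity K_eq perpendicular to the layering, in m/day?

2.09

Flow is perpendicular to layering, so the layers act in series and the equivalent K is the thickness-weighted harmonic mean.
Total thickness L = 1.36 + 7.32 + 10.9 = 19.58 m.
Σ(b_i/K_i) = 1.36/0.160 + 7.32/81.2 + 10.9/14.3 = 9.352 d.
K_eq = L / Σ(b_i/K_i) = 19.58 / 9.352 = 2.094 m/day.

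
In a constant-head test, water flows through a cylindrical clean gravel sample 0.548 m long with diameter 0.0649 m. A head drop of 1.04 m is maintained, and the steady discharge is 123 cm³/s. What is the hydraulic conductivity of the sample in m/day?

Cross-sectional area A = π·(d/2)² = π × (0.0649/2)² = 0.003308 m².
Convert discharge: 123 cm³/s = 0.0001230 m³/s.
Darcy's law rearranged: K = Q·L / (A·Δh) = 0.0001230 × 0.548 / (0.003308 × 1.04) = 0.01959 m/s = 1693 m/day.

1690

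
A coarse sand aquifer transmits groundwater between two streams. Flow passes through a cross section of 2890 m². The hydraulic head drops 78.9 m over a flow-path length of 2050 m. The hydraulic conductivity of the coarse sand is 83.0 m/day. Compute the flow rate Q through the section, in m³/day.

9230

Hydraulic gradient i = Δh / L = 78.9 / 2050 = 0.03849.
Darcy's law: Q = K · A · i = 83.00 × 2890 × 0.03849 = 9232 m³/day.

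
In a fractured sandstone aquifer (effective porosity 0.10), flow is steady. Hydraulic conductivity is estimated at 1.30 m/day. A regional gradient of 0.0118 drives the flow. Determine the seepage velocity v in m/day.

0.153

Hydraulic gradient i = 0.0118.
Darcy flux q = K · i = 1.300 × 0.01180 = 0.01534 m/day.
Seepage velocity v = q / n_e = 0.01534 / 0.10 = 0.1534 m/day.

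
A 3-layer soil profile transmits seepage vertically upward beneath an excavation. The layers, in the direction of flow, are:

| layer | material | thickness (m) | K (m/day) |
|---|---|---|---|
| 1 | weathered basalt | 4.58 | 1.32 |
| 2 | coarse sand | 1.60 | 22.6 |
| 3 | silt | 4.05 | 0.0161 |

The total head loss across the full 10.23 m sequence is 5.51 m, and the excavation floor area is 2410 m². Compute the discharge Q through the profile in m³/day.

Flow is perpendicular to layering, so the layers act in series and the equivalent K is the thickness-weighted harmonic mean.
Total thickness L = 4.58 + 1.60 + 4.05 = 10.23 m.
Σ(b_i/K_i) = 4.58/1.32 + 1.60/22.6 + 4.05/0.0161 = 255.1 d.
K_eq = L / Σ(b_i/K_i) = 10.23 / 255.1 = 0.04010 m/day.
Q = K_eq · A · (Δh/L) = 0.04010 × 2410 × (5.51/10.23) = 52.06 m³/day.

52.1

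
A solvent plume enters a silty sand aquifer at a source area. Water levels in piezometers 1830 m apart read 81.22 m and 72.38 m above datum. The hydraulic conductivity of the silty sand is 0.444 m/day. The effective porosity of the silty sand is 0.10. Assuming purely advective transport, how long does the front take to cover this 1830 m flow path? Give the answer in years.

Hydraulic gradient i = (81.22 − 72.38) / 1830 = 8.84 / 1830 = 0.004831.
Darcy flux q = K · i = 0.4440 × 0.004831 = 0.002145 m/day.
Seepage velocity v = q / n_e = 0.002145 / 0.10 = 0.02145 m/day.
Travel time t = L / v = 1830 / 0.02145 = 85323 days = 233.6 years.

234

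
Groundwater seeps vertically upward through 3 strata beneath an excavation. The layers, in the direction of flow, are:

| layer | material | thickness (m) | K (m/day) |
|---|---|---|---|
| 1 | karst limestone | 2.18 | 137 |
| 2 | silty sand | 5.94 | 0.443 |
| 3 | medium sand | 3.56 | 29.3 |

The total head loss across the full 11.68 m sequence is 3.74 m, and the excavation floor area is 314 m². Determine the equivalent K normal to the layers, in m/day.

0.862

Flow is perpendicular to layering, so the layers act in series and the equivalent K is the thickness-weighted harmonic mean.
Total thickness L = 2.18 + 5.94 + 3.56 = 11.68 m.
Σ(b_i/K_i) = 2.18/137 + 5.94/0.443 + 3.56/29.3 = 13.55 d.
K_eq = L / Σ(b_i/K_i) = 11.68 / 13.55 = 0.8622 m/day.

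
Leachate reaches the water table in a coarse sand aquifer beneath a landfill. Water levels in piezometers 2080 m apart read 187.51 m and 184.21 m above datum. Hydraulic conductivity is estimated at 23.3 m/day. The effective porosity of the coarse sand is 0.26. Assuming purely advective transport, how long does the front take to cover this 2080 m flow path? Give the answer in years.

Hydraulic gradient i = (187.51 − 184.21) / 2080 = 3.3 / 2080 = 0.001587.
Darcy flux q = K · i = 23.30 × 0.001587 = 0.03697 m/day.
Seepage velocity v = q / n_e = 0.03697 / 0.26 = 0.1422 m/day.
Travel time t = L / v = 2080 / 0.1422 = 14630 days = 40.05 years.

40.1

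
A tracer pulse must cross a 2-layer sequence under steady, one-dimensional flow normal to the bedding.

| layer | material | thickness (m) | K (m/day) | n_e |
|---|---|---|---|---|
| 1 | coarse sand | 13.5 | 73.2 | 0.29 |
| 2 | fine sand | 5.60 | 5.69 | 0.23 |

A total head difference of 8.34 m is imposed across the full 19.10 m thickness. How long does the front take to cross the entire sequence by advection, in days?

0.729

With flow normal to the layers, continuity requires the same specific discharge q through every layer.
Σ(b_i/K_i) = 13.5/73.2 + 5.60/5.69 = 1.169 d.
q = Δh / Σ(b_i/K_i) = 8.34 / 1.169 = 7.137 m/day.
In each layer the seepage velocity is v_i = q/n_i, so the layer transit time is t_i = b_i·n_i / q:
  layer 1 (coarse sand): t_1 = 13.5 × 0.29 / 7.137 = 0.5486 d
  layer 2 (fine sand): t_2 = 5.60 × 0.23 / 7.137 = 0.1805 d
Total t = Σ t_i = 0.7290 days.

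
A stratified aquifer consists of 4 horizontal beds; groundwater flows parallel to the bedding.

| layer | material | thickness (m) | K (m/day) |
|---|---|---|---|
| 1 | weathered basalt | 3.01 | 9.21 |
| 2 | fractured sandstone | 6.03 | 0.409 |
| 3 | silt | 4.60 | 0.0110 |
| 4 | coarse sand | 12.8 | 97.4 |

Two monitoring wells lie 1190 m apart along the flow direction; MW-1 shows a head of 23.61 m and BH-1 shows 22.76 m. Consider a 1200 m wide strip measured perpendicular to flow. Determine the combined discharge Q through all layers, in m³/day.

1090

Flow is parallel to layering, so each bed carries its own Darcy discharge and the transmissivities add.
Σ(K_i·b_i) = 9.21×3.01 + 0.409×6.03 + 0.0110×4.60 + 97.4×12.8 = 1277 m²/day.
Hydraulic gradient i = (23.61 − 22.76) / 1190 = 0.85 / 1190 = 0.0007143.
Q = Σ(K_i·b_i) · W · i = 1277 × 1200 × 0.0007143 = 1095 m³/day.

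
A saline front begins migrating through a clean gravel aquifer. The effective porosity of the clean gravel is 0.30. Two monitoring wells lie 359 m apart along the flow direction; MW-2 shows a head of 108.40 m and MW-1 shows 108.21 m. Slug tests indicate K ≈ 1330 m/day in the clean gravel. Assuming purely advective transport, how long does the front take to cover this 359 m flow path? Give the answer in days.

Hydraulic gradient i = (108.40 − 108.21) / 359 = 0.19 / 359 = 0.0005292.
Darcy flux q = K · i = 1330 × 0.0005292 = 0.7039 m/day.
Seepage velocity v = q / n_e = 0.7039 / 0.30 = 2.346 m/day.
Travel time t = L / v = 359 / 2.346 = 153.0 days.

153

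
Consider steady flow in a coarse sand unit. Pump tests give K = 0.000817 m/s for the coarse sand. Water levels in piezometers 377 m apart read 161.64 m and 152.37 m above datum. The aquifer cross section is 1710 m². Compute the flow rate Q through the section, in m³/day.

Convert K: 0.000817 m/s × 86400 = 70.59 m/day.
Hydraulic gradient i = (161.64 − 152.37) / 377 = 9.27 / 377 = 0.02459.
Darcy's law: Q = K · A · i = 70.59 × 1710 × 0.02459 = 2968 m³/day.

2970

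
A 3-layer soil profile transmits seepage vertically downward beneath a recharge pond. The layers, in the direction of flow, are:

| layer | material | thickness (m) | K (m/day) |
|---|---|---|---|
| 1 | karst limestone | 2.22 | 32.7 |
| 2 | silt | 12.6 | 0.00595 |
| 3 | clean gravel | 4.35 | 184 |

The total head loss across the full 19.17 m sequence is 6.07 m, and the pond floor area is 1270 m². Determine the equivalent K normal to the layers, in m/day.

0.00905

Flow is perpendicular to layering, so the layers act in series and the equivalent K is the thickness-weighted harmonic mean.
Total thickness L = 2.22 + 12.6 + 4.35 = 19.17 m.
Σ(b_i/K_i) = 2.22/32.7 + 12.6/0.00595 + 4.35/184 = 2118 d.
K_eq = L / Σ(b_i/K_i) = 19.17 / 2118 = 0.009052 m/day.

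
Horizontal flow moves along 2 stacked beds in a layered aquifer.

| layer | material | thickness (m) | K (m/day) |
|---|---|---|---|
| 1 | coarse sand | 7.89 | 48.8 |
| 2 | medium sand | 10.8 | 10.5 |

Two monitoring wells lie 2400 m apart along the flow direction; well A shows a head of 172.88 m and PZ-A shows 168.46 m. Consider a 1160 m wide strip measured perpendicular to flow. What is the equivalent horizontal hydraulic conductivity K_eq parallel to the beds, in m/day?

26.7

Flow is parallel to layering, so each bed carries its own Darcy discharge and the transmissivities add.
Σ(K_i·b_i) = 48.8×7.89 + 10.5×10.8 = 498.4 m²/day.
Total thickness b = 18.69 m, so K_eq = Σ(K_i·b_i)/b = 26.67 m/day.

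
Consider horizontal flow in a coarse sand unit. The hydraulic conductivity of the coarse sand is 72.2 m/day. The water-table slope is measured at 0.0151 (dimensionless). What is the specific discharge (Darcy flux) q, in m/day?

1.09

Hydraulic gradient i = 0.0151.
Specific discharge q = K · i = 72.20 × 0.01510 = 1.090 m/day.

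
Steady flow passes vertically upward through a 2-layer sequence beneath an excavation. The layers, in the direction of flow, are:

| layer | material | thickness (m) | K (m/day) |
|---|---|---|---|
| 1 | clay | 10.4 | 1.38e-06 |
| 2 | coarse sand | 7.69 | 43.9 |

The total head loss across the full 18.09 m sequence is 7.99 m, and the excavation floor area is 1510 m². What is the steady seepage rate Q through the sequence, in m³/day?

0.00160

Flow is perpendicular to layering, so the layers act in series and the equivalent K is the thickness-weighted harmonic mean.
Total thickness L = 10.4 + 7.69 = 18.09 m.
Σ(b_i/K_i) = 10.4/1.38e-06 + 7.69/43.9 = 7.536e+06 d.
K_eq = L / Σ(b_i/K_i) = 18.09 / 7.536e+06 = 2.400e-06 m/day.
Q = K_eq · A · (Δh/L) = 2.400e-06 × 1510 × (7.99/18.09) = 0.001601 m³/day.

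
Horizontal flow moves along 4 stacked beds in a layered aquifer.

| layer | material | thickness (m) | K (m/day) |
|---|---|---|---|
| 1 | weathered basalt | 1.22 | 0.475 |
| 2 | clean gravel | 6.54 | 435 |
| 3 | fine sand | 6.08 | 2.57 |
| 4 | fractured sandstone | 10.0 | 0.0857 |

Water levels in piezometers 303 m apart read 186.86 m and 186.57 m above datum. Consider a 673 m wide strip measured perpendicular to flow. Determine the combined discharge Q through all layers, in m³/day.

Flow is parallel to layering, so each bed carries its own Darcy discharge and the transmissivities add.
Σ(K_i·b_i) = 0.475×1.22 + 435×6.54 + 2.57×6.08 + 0.0857×10.0 = 2862 m²/day.
Hydraulic gradient i = (186.86 − 186.57) / 303 = 0.29 / 303 = 0.0009571.
Q = Σ(K_i·b_i) · W · i = 2862 × 673 × 0.0009571 = 1843 m³/day.

1840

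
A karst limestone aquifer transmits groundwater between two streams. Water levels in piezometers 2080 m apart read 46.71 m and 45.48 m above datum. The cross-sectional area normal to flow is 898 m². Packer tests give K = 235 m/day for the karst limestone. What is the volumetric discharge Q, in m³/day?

Hydraulic gradient i = (46.71 − 45.48) / 2080 = 1.23 / 2080 = 0.0005913.
Darcy's law: Q = K · A · i = 235.0 × 898.0 × 0.0005913 = 124.8 m³/day.

125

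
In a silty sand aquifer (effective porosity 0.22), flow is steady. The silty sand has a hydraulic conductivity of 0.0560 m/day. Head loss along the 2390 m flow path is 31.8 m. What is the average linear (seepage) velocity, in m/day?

0.00339

Hydraulic gradient i = Δh / L = 31.8 / 2390 = 0.01331.
Darcy flux q = K · i = 0.05600 × 0.01331 = 0.0007451 m/day.
Seepage velocity v = q / n_e = 0.0007451 / 0.22 = 0.003387 m/day.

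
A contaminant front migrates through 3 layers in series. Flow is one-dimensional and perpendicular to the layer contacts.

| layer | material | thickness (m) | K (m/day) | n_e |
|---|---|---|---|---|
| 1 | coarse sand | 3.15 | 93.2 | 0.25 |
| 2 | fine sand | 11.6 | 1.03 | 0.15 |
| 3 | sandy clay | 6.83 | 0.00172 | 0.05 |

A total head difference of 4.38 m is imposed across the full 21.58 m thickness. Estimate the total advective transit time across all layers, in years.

7.14

With flow normal to the layers, continuity requires the same specific discharge q through every layer.
Σ(b_i/K_i) = 3.15/93.2 + 11.6/1.03 + 6.83/0.00172 = 3982 d.
q = Δh / Σ(b_i/K_i) = 4.38 / 3982 = 0.001100 m/day.
In each layer the seepage velocity is v_i = q/n_i, so the layer transit time is t_i = b_i·n_i / q:
  layer 1 (coarse sand): t_1 = 3.15 × 0.25 / 0.001100 = 716.0 d
  layer 2 (fine sand): t_2 = 11.6 × 0.15 / 0.001100 = 1582 d
  layer 3 (sandy clay): t_3 = 6.83 × 0.05 / 0.001100 = 310.5 d
Total t = Σ t_i = 2608 days = 7.142 years.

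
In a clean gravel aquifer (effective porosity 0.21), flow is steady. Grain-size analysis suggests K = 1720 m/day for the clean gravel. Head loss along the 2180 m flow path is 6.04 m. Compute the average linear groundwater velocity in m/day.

Hydraulic gradient i = Δh / L = 6.04 / 2180 = 0.002771.
Darcy flux q = K · i = 1720 × 0.002771 = 4.766 m/day.
Seepage velocity v = q / n_e = 4.766 / 0.21 = 22.69 m/day.

22.7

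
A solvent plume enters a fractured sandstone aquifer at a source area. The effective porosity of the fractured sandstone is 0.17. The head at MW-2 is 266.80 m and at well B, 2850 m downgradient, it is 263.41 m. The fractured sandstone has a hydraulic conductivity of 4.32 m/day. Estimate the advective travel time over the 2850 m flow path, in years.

258

Hydraulic gradient i = (266.80 − 263.41) / 2850 = 3.39 / 2850 = 0.001189.
Darcy flux q = K · i = 4.320 × 0.001189 = 0.005139 m/day.
Seepage velocity v = q / n_e = 0.005139 / 0.17 = 0.03023 m/day.
Travel time t = L / v = 2850 / 0.03023 = 94288 days = 258.1 years.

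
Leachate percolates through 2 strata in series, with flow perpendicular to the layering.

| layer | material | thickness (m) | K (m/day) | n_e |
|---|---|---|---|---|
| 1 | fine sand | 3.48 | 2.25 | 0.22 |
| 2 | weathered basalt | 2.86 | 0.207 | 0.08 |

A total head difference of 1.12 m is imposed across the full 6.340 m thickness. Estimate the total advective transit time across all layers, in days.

13.6

With flow normal to the layers, continuity requires the same specific discharge q through every layer.
Σ(b_i/K_i) = 3.48/2.25 + 2.86/0.207 = 15.36 d.
q = Δh / Σ(b_i/K_i) = 1.12 / 15.36 = 0.07290 m/day.
In each layer the seepage velocity is v_i = q/n_i, so the layer transit time is t_i = b_i·n_i / q:
  layer 1 (fine sand): t_1 = 3.48 × 0.22 / 0.07290 = 10.50 d
  layer 2 (weathered basalt): t_2 = 2.86 × 0.08 / 0.07290 = 3.138 d
Total t = Σ t_i = 13.64 days.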